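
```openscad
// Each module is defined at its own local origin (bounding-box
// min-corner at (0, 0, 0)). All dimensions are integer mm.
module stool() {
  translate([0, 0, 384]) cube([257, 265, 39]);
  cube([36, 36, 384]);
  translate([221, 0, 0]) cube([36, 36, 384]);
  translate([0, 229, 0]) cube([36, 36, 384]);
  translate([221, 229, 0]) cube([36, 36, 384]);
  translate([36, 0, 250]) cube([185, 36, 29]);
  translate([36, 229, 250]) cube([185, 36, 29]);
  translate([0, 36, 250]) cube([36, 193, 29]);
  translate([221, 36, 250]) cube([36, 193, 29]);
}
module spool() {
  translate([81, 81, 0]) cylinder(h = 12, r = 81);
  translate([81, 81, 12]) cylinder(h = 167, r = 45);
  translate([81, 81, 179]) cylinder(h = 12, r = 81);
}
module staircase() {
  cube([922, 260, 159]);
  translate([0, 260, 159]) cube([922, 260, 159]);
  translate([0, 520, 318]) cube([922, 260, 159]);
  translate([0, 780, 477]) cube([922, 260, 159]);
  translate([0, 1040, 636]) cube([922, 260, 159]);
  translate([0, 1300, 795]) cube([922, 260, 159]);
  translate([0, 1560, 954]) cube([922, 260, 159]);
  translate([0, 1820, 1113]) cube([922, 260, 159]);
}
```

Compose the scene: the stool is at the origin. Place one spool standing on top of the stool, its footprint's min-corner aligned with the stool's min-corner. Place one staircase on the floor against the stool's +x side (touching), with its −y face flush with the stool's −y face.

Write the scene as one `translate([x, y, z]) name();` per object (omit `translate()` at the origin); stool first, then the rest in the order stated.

stool();
translate([0, 0, 423]) spool();
translate([257, 0, 0]) staircase();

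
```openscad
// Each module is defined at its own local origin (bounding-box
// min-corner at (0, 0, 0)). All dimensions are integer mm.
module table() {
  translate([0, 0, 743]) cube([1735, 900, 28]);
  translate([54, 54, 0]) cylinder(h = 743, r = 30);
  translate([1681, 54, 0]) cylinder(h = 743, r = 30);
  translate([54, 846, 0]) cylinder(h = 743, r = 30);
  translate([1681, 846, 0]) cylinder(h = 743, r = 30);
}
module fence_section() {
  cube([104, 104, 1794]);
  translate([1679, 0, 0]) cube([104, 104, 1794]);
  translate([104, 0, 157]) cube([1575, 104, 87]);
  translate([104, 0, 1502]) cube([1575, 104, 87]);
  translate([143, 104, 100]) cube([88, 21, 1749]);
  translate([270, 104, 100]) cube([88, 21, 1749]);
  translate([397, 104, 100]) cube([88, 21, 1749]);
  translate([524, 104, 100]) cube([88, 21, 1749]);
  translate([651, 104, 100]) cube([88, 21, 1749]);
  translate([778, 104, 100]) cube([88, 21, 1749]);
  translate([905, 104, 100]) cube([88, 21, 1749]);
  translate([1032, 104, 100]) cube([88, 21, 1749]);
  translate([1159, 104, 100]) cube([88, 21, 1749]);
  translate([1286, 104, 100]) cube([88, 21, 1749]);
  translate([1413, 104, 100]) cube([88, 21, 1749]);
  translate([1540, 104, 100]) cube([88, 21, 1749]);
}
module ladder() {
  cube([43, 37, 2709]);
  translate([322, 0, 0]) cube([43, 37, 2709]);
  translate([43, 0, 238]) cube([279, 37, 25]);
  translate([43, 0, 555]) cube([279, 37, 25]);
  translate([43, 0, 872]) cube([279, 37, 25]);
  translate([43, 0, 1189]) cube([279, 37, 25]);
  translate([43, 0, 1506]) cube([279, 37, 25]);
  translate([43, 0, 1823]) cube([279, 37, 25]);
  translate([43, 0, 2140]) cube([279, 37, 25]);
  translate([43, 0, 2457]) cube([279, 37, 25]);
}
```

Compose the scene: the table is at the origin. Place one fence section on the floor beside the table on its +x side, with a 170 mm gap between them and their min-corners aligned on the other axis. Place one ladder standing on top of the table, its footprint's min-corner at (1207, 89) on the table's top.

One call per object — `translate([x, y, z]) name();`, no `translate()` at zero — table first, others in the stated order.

table();
translate([1905, 0, 0]) fence_section();
translate([1207, 89, 771]) ladder();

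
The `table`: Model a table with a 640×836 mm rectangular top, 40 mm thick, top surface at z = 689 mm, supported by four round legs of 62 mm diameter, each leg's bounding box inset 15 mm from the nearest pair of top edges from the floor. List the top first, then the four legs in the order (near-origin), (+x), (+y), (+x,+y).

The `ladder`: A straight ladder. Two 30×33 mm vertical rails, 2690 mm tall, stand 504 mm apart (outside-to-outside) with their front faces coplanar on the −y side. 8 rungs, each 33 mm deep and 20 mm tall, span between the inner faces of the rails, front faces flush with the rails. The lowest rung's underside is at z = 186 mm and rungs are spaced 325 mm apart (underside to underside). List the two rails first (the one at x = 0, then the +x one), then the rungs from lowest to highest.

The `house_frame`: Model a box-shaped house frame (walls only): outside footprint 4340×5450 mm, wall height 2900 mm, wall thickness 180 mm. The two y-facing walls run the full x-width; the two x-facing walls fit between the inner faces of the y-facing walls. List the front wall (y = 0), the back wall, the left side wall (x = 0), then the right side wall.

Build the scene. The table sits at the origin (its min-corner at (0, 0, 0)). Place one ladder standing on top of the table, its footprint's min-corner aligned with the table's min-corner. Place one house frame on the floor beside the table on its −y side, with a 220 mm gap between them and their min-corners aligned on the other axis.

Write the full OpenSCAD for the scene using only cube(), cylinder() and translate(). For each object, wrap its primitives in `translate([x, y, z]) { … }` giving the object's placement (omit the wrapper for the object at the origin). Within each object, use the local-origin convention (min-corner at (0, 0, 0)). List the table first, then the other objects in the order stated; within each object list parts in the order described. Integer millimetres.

translate([0, 0, 649]) cube([640, 836, 40]);
translate([46, 46, 0]) cylinder(h = 649, r = 31);
translate([594, 46, 0]) cylinder(h = 649, r = 31);
translate([46, 790, 0]) cylinder(h = 649, r = 31);
translate([594, 790, 0]) cylinder(h = 649, r = 31);
translate([0, 0, 689]) {
  cube([30, 33, 2690]);
  translate([474, 0, 0]) cube([30, 33, 2690]);
  translate([30, 0, 186]) cube([444, 33, 20]);
  translate([30, 0, 511]) cube([444, 33, 20]);
  translate([30, 0, 836]) cube([444, 33, 20]);
  translate([30, 0, 1161]) cube([444, 33, 20]);
  translate([30, 0, 1486]) cube([444, 33, 20]);
  translate([30, 0, 1811]) cube([444, 33, 20]);
  translate([30, 0, 2136]) cube([444, 33, 20]);
  translate([30, 0, 2461]) cube([444, 33, 20]);
}
translate([0, -5670, 0]) {
  cube([4340, 180, 2900]);
  translate([0, 5270, 0]) cube([4340, 180, 2900]);
  translate([0, 180, 0]) cube([180, 5090, 2900]);
  translate([4160, 180, 0]) cube([180, 5090, 2900]);
}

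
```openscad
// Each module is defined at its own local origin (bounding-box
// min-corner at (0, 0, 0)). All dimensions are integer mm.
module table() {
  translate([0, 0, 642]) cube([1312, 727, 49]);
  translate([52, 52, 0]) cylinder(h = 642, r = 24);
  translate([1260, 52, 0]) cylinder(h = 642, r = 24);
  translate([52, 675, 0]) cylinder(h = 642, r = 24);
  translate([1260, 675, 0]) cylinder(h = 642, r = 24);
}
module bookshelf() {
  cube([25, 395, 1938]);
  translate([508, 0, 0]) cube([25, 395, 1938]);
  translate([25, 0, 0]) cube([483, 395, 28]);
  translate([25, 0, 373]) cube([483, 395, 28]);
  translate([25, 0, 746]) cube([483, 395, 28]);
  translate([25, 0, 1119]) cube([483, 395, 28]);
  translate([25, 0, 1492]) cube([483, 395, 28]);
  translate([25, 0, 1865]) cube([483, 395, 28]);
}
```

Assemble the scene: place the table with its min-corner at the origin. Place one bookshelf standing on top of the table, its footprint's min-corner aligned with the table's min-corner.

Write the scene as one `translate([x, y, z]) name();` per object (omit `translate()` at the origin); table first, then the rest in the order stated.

table();
translate([0, 0, 691]) bookshelf();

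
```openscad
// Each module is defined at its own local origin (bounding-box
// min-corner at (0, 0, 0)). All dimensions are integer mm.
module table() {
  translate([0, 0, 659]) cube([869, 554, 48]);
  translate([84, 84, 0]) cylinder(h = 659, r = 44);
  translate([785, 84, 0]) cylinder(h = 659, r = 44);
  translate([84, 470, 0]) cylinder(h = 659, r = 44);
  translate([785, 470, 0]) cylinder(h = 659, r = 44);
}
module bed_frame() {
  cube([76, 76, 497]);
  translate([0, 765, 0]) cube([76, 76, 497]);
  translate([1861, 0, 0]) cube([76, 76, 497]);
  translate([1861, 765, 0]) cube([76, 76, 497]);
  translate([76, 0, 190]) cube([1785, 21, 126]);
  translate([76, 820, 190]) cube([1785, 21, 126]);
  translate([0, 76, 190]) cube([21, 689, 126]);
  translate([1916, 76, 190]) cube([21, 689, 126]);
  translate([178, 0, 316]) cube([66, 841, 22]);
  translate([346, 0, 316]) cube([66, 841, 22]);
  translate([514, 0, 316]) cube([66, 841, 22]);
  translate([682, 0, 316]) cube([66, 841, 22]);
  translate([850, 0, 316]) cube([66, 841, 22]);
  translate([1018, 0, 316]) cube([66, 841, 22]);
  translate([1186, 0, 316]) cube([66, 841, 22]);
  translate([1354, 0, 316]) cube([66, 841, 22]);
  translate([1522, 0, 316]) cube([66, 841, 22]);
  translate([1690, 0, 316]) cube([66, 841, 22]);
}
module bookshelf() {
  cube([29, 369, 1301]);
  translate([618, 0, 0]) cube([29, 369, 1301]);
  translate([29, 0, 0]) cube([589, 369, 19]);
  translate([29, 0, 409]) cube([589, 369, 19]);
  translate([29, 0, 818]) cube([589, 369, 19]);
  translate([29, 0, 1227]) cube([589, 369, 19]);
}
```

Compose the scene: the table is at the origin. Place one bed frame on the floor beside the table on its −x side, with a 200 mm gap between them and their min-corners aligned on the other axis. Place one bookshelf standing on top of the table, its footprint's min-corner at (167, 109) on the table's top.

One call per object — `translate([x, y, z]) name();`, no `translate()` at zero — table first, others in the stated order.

table();
translate([-2137, 0, 0]) bed_frame();
translate([167, 109, 707]) bookshelf();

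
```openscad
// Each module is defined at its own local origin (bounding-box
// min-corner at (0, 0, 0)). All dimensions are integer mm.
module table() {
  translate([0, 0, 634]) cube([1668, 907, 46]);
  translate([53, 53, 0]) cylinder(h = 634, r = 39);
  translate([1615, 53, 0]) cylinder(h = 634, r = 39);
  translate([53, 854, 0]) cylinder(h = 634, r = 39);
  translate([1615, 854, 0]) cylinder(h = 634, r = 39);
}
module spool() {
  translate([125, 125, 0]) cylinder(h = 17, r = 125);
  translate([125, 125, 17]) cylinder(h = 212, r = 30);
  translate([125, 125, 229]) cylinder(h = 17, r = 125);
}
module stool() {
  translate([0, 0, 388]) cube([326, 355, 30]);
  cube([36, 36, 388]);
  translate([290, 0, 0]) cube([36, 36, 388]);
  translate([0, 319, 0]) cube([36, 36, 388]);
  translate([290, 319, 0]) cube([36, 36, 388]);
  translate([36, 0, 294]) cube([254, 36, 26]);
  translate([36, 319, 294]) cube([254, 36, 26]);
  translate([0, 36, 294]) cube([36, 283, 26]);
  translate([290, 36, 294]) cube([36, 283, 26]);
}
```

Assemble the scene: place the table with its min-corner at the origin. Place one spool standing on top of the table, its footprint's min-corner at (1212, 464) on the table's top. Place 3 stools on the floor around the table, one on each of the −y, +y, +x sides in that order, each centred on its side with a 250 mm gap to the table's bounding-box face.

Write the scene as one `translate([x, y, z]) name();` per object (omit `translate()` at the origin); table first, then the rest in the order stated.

table();
translate([1212, 464, 680]) spool();
translate([671, -605, 0]) stool();
translate([671, 1157, 0]) stool();
translate([1918, 276, 0]) stool();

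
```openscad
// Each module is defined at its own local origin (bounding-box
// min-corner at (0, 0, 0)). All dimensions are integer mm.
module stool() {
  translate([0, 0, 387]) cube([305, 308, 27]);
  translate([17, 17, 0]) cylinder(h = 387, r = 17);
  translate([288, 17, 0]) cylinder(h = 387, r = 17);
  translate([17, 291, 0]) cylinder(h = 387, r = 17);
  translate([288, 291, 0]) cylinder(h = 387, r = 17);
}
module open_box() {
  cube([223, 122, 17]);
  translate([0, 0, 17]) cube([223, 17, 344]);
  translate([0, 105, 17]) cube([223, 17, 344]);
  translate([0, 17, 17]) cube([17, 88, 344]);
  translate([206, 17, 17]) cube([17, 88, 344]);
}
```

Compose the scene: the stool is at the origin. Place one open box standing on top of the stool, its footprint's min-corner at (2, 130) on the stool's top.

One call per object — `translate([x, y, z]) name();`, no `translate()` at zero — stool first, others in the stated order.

stool();
translate([2, 130, 414]) open_box();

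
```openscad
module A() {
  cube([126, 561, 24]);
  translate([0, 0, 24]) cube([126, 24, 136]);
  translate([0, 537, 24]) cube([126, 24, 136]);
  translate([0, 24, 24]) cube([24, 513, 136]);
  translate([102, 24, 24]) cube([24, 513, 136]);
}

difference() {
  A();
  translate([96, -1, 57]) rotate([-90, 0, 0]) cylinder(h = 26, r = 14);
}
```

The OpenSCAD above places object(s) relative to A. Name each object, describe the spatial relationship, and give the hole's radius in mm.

The subtracted cylinder has r = 14 mm.

A is an open box. The open box has a circular hole through its front wall. The hole's radius is 14 mm.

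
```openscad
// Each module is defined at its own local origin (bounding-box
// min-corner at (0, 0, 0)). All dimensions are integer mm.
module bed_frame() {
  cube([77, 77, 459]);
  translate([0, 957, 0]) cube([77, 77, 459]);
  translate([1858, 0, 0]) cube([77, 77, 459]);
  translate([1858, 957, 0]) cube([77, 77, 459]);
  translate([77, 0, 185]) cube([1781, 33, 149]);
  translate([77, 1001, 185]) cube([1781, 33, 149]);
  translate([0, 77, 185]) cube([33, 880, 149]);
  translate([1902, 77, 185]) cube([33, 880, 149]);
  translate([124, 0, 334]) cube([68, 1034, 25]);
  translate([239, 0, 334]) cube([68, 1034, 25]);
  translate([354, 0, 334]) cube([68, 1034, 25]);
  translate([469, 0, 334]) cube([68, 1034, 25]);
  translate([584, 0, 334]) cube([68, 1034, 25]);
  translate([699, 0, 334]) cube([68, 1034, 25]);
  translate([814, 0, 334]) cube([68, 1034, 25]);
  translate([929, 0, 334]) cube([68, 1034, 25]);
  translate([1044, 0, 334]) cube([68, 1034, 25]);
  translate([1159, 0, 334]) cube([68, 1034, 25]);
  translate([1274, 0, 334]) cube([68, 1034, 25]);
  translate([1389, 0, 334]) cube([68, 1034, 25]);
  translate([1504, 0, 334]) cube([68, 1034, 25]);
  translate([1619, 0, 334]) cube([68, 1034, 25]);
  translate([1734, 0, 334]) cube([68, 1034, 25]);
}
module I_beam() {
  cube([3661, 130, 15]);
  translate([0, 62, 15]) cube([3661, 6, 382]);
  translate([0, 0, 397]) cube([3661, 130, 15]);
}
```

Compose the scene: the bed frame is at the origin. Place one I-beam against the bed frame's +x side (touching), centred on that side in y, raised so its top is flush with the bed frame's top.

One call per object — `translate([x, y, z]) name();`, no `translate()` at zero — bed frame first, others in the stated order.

bed_frame();
translate([1935, 452, 47]) I_beam();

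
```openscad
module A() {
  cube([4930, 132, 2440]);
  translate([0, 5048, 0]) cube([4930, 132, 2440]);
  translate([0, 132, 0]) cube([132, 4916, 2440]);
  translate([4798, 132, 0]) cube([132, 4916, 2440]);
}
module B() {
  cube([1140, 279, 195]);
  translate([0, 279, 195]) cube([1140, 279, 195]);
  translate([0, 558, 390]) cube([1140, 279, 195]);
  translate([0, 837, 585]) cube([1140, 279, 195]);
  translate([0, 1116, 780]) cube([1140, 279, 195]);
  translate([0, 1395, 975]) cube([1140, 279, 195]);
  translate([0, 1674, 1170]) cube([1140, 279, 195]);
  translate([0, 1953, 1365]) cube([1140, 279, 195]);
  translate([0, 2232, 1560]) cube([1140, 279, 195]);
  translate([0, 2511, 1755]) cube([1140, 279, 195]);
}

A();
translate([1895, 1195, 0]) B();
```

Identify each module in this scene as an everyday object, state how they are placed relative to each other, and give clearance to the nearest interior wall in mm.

A is a house frame. B is a staircase. The staircase sits inside the house frame, centred. The clearance to the nearest interior wall is 1063 mm.

Clearances: x = 1763, y = 1063; minimum 1063 mm.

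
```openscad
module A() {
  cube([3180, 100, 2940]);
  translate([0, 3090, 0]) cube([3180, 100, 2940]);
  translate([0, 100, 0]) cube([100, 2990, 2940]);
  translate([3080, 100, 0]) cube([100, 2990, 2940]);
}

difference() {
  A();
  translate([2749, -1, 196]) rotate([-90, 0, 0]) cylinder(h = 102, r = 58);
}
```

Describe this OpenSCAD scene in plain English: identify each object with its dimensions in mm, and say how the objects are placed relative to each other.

A is a box-shaped house frame (walls only): outside footprint 3180×3190 mm, wall height 2940 mm, wall thickness 100 mm. The two y-facing walls run the full x-width; the two x-facing walls fit between the inner faces of the y-facing walls.

The house frame has a circular hole of radius 58 mm through its front wall, centred at (x = 2749, z = 196).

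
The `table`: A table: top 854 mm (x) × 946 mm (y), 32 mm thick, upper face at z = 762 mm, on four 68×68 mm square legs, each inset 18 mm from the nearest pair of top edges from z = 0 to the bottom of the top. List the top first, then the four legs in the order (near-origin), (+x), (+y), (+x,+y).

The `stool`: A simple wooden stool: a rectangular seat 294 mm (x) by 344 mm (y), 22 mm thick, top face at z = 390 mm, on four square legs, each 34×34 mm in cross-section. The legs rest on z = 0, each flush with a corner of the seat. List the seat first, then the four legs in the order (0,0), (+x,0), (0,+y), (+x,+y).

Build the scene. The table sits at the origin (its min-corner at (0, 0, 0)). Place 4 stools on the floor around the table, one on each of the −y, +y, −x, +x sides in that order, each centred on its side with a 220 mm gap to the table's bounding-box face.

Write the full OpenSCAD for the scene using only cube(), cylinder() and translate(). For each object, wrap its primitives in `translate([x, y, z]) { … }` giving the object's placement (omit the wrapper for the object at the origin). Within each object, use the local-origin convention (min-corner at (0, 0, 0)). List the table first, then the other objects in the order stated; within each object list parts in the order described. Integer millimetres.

translate([0, 0, 730]) cube([854, 946, 32]);
translate([18, 18, 0]) cube([68, 68, 730]);
translate([768, 18, 0]) cube([68, 68, 730]);
translate([18, 860, 0]) cube([68, 68, 730]);
translate([768, 860, 0]) cube([68, 68, 730]);
translate([280, -564, 0]) {
  translate([0, 0, 368]) cube([294, 344, 22]);
  cube([34, 34, 368]);
  translate([260, 0, 0]) cube([34, 34, 368]);
  translate([0, 310, 0]) cube([34, 34, 368]);
  translate([260, 310, 0]) cube([34, 34, 368]);
}
translate([280, 1166, 0]) {
  translate([0, 0, 368]) cube([294, 344, 22]);
  cube([34, 34, 368]);
  translate([260, 0, 0]) cube([34, 34, 368]);
  translate([0, 310, 0]) cube([34, 34, 368]);
  translate([260, 310, 0]) cube([34, 34, 368]);
}
translate([-514, 301, 0]) {
  translate([0, 0, 368]) cube([294, 344, 22]);
  cube([34, 34, 368]);
  translate([260, 0, 0]) cube([34, 34, 368]);
  translate([0, 310, 0]) cube([34, 34, 368]);
  translate([260, 310, 0]) cube([34, 34, 368]);
}
translate([1074, 301, 0]) {
  translate([0, 0, 368]) cube([294, 344, 22]);
  cube([34, 34, 368]);
  translate([260, 0, 0]) cube([34, 34, 368]);
  translate([0, 310, 0]) cube([34, 34, 368]);
  translate([260, 310, 0]) cube([34, 34, 368]);
}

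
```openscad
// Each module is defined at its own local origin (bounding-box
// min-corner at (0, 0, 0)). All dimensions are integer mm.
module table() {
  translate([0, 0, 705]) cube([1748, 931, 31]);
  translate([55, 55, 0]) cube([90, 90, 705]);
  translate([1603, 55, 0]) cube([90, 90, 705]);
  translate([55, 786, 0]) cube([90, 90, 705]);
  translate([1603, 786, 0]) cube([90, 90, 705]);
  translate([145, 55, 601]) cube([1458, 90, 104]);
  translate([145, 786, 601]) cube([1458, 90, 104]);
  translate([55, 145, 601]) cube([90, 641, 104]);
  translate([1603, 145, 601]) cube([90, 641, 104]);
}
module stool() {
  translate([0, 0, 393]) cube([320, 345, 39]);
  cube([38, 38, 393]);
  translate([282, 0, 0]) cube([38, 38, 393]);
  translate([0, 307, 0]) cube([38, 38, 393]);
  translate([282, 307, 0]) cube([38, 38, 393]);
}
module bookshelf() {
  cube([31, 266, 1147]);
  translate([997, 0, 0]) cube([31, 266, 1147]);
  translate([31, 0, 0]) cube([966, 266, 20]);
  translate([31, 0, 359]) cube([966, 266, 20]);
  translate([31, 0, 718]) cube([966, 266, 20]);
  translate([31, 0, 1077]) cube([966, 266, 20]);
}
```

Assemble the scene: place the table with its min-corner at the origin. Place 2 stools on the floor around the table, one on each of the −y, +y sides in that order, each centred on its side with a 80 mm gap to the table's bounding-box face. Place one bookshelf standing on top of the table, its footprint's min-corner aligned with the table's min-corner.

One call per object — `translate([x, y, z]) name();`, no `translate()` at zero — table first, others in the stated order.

table();
translate([714, -425, 0]) stool();
translate([714, 1011, 0]) stool();
translate([0, 0, 736]) bookshelf();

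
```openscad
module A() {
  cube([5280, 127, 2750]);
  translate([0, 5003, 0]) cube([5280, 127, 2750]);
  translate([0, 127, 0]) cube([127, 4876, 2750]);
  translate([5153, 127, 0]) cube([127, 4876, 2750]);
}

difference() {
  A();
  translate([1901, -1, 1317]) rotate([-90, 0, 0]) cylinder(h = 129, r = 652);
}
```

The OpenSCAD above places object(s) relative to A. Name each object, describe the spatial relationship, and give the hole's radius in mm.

A is a house frame. The house frame has a circular hole through its front wall. The hole's radius is 652 mm.

The subtracted cylinder has r = 652 mm.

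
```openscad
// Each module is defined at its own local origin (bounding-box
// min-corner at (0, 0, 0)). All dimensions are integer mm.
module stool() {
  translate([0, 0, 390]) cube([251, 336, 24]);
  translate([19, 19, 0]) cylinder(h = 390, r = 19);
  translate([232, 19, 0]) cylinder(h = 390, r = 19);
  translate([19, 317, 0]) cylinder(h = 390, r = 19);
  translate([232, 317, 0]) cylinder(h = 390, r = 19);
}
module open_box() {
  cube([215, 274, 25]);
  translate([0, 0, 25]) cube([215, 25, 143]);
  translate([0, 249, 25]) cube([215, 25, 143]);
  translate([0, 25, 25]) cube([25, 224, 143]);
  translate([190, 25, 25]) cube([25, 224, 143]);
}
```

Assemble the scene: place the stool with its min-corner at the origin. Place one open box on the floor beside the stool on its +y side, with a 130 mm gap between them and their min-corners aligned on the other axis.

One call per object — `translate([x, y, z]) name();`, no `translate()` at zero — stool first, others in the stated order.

stool();
translate([0, 466, 0]) open_box();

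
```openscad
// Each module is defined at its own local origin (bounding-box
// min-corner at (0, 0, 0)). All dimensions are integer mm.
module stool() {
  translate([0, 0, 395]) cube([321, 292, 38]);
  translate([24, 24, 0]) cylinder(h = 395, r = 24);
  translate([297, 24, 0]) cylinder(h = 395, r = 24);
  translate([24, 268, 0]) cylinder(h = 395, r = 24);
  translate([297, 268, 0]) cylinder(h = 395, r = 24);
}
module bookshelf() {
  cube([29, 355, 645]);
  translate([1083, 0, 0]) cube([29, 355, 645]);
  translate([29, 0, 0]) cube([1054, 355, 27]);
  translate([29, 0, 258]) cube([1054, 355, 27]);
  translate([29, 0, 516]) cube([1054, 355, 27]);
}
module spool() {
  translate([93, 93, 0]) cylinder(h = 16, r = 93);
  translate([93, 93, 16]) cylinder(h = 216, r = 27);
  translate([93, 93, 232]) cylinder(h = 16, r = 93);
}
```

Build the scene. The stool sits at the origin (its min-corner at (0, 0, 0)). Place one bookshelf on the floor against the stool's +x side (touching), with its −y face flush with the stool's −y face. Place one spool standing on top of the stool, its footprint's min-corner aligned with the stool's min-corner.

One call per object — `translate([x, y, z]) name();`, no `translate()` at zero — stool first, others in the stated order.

stool();
translate([321, 0, 0]) bookshelf();
translate([0, 0, 433]) spool();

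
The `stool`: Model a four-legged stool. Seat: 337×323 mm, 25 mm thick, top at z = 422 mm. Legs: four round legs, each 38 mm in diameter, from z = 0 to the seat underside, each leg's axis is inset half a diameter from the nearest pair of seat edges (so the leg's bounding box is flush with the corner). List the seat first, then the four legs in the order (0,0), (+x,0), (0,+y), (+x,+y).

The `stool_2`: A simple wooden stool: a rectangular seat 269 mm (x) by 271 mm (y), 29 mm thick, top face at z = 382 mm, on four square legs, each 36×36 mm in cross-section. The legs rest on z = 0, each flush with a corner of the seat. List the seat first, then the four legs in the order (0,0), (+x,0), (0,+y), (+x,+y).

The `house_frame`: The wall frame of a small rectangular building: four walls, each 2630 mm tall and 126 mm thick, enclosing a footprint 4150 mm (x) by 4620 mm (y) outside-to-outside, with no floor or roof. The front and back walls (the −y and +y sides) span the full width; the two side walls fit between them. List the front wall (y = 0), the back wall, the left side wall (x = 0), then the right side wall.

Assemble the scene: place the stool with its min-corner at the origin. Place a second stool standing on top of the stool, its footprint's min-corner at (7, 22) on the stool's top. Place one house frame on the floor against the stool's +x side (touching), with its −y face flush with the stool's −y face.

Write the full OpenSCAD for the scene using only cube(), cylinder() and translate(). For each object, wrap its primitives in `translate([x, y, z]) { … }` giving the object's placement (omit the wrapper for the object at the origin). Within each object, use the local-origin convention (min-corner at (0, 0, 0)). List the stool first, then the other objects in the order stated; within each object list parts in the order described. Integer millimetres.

translate([0, 0, 397]) cube([337, 323, 25]);
translate([19, 19, 0]) cylinder(h = 397, r = 19);
translate([318, 19, 0]) cylinder(h = 397, r = 19);
translate([19, 304, 0]) cylinder(h = 397, r = 19);
translate([318, 304, 0]) cylinder(h = 397, r = 19);
translate([7, 22, 422]) {
  translate([0, 0, 353]) cube([269, 271, 29]);
  cube([36, 36, 353]);
  translate([233, 0, 0]) cube([36, 36, 353]);
  translate([0, 235, 0]) cube([36, 36, 353]);
  translate([233, 235, 0]) cube([36, 36, 353]);
}
translate([337, 0, 0]) {
  cube([4150, 126, 2630]);
  translate([0, 4494, 0]) cube([4150, 126, 2630]);
  translate([0, 126, 0]) cube([126, 4368, 2630]);
  translate([4024, 126, 0]) cube([126, 4368, 2630]);
}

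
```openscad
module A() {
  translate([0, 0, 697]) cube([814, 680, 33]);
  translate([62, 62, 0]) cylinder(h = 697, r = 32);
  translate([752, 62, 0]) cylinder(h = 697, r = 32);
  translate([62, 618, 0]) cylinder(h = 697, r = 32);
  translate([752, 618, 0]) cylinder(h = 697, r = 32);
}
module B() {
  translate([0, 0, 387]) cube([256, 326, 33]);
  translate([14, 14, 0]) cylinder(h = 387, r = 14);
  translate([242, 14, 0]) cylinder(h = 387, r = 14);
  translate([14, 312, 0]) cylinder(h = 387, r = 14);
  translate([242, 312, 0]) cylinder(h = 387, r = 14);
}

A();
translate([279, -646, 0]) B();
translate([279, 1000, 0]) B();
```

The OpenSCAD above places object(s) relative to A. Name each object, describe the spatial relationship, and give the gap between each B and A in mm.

A is a table. B is a stool. Two stools sit around the table at the −y, +y sides. The gap between each stool and the table is 320 mm.

Each stool's nearest face is 320 mm from the table's bounding box.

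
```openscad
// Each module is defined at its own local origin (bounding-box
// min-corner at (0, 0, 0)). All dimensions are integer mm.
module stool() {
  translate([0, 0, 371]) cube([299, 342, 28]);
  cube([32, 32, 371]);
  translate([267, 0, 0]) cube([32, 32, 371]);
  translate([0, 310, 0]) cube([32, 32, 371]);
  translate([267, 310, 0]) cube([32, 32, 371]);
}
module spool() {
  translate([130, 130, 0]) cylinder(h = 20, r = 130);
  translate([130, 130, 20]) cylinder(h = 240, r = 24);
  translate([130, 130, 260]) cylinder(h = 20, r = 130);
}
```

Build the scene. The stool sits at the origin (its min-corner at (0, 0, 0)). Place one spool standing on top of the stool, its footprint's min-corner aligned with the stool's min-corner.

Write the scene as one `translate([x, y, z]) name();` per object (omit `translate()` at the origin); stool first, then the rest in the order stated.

stool();
translate([0, 0, 399]) spool();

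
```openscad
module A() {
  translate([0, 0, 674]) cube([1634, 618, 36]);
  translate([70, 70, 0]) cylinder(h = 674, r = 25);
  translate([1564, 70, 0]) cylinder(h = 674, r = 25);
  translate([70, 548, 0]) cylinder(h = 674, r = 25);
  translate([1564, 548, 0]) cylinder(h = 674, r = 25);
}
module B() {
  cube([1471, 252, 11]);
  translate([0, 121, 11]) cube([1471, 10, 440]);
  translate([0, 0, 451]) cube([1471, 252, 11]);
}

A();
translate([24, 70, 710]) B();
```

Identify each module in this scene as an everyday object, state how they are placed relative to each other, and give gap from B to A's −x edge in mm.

The I-beam's min-x is at 24; the table's min-x is 0; gap = 24 mm.

A is a table. B is an I-beam. The I-beam is on top of the table. The gap from the I-beam to the table's −x edge is 24 mm.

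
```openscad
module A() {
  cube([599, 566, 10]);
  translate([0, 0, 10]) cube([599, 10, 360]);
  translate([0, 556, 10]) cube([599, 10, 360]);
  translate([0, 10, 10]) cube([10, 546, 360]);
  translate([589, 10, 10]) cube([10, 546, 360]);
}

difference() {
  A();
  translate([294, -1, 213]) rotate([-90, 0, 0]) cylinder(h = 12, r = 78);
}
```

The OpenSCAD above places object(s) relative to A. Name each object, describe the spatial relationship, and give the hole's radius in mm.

The subtracted cylinder has r = 78 mm.

A is an open box. The open box has a circular hole through its front wall. The hole's radius is 78 mm.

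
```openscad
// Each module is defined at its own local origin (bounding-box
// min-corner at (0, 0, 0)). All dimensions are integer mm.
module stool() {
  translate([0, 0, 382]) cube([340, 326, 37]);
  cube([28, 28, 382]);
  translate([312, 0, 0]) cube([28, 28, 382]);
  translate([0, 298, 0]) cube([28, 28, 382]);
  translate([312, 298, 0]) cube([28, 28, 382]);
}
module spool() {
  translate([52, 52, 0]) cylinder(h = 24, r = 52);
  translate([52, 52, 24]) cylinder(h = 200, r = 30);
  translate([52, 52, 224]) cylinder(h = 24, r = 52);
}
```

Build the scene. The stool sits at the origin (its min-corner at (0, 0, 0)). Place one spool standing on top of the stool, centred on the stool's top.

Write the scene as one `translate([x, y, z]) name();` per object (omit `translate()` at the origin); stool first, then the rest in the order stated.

stool();
translate([118, 111, 419]) spool();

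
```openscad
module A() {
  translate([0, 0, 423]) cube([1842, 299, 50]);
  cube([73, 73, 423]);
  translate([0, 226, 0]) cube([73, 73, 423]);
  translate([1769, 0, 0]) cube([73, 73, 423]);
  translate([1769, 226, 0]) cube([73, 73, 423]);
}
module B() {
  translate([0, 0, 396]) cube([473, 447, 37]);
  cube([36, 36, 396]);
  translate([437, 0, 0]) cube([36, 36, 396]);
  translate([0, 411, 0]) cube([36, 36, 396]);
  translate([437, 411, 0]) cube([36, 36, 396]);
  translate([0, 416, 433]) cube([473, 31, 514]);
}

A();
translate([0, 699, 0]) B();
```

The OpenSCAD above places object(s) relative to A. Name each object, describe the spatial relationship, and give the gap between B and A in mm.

The chair's nearest face is 400 mm from the bench's +y face.

A is a bench. B is a chair. The chair is on the floor beside the bench on its +y side. The gap between the chair and the bench is 400 mm.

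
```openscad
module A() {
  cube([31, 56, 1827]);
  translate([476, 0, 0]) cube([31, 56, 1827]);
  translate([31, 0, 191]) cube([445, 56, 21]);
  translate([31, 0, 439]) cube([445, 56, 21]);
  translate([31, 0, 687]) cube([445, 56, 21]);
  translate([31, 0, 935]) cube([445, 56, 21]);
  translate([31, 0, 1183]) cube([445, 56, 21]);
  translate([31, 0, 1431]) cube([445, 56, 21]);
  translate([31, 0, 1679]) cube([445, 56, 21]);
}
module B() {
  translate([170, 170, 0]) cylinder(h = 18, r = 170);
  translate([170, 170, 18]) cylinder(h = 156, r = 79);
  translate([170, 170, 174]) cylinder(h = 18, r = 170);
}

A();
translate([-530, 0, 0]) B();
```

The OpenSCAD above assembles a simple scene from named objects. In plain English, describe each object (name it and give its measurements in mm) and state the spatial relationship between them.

A is a wooden ladder with two side rails of 31×56 mm section and 1827 mm height, set 507 mm apart overall. Between them run 7 rectangular rungs (56 mm deep, 21 mm thick), front faces flush with the rails' −y face. The bottom of the first rung is 191 mm above the floor and each subsequent rung is 248 mm higher than the one below.

B is a spool: two coaxial disc flanges of radius 170 mm and thickness 18 mm, joined by a core cylinder of radius 79 mm and height 156 mm. The lower flange rests on z = 0 and the three cylinders share a vertical axis.

The spool is on the floor beside the ladder on its −x side.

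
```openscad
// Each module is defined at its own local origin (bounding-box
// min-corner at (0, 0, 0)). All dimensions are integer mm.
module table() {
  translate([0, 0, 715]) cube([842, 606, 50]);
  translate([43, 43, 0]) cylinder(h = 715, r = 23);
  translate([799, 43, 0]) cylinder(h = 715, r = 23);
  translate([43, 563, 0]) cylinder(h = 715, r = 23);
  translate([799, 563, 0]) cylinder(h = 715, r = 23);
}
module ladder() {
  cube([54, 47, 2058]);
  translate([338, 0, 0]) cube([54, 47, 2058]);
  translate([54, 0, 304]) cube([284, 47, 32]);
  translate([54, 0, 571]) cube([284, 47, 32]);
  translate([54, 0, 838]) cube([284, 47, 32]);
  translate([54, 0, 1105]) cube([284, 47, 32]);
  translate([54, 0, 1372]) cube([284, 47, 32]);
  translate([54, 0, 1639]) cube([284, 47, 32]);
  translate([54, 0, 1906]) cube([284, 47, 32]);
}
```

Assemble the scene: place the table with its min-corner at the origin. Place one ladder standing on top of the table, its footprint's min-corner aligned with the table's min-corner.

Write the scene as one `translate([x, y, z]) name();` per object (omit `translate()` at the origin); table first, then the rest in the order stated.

table();
translate([0, 0, 765]) ladder();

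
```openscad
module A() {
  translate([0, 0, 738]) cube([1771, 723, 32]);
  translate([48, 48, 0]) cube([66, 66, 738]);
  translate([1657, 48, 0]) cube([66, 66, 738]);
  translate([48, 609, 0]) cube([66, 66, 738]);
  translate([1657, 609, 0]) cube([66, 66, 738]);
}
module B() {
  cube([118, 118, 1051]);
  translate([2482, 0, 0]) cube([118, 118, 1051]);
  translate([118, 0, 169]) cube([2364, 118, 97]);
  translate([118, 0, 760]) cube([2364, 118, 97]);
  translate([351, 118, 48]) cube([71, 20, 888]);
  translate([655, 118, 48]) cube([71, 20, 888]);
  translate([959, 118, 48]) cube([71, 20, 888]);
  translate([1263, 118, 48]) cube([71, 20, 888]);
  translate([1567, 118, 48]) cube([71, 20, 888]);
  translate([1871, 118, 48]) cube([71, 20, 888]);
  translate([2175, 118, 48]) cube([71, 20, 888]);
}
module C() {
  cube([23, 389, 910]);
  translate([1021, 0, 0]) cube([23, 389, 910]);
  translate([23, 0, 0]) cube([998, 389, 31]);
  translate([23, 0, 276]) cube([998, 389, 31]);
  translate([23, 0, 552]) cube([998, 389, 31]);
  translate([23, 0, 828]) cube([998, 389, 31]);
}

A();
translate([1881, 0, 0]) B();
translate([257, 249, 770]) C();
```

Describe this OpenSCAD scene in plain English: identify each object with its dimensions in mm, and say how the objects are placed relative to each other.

A is a rectangular dining table. The top is 1771×723×32 mm with its upper surface at z = 770 mm. It stands on four 66×66 mm square legs, each inset 48 mm from the nearest pair of top edges, running from the floor to the underside of the top.

B is a fence section. Two 118×118 mm posts, 1051 mm tall, stand on the floor with a clear span of 2364 mm between their inner faces. Two horizontal rails of 118×97 mm section span the gap between the posts with their undersides at z = 169 mm and z = 760 mm, flush with the posts' −y face. 7 pickets, each 71 mm wide, 20 mm thick and 888 mm tall, are fixed to the +y face of the rails with their bottoms at z = 48 mm, evenly spaced across the span with equal gaps (rounded down to the nearest mm) at the −x end and between each pair — any rounding remainder accumulates at the +x end.

C is a bookshelf 1044 mm wide overall, 389 mm deep and 910 mm tall. The two sides are 23 mm thick vertical panels. 4 horizontal shelves of 31 mm thickness span between the inner faces of the sides; the lowest shelf sits on the floor and shelves are stacked with a clear vertical gap of 245 mm between each pair.

The fence section is on the floor beside the table on its +x side. The bookshelf is on top of the table.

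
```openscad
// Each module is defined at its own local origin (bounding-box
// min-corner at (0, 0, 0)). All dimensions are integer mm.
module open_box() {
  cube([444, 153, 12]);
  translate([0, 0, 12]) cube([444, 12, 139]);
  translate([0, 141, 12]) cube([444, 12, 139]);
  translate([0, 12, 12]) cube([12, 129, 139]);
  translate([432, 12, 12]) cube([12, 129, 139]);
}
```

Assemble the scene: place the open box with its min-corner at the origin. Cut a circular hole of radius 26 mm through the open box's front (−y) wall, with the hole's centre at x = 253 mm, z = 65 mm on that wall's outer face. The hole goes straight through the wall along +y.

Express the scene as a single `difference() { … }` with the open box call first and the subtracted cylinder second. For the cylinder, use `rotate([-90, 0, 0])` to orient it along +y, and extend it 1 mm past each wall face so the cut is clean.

difference() {
  open_box();
  translate([253, -1, 65]) rotate([-90, 0, 0]) cylinder(h = 14, r = 26);
}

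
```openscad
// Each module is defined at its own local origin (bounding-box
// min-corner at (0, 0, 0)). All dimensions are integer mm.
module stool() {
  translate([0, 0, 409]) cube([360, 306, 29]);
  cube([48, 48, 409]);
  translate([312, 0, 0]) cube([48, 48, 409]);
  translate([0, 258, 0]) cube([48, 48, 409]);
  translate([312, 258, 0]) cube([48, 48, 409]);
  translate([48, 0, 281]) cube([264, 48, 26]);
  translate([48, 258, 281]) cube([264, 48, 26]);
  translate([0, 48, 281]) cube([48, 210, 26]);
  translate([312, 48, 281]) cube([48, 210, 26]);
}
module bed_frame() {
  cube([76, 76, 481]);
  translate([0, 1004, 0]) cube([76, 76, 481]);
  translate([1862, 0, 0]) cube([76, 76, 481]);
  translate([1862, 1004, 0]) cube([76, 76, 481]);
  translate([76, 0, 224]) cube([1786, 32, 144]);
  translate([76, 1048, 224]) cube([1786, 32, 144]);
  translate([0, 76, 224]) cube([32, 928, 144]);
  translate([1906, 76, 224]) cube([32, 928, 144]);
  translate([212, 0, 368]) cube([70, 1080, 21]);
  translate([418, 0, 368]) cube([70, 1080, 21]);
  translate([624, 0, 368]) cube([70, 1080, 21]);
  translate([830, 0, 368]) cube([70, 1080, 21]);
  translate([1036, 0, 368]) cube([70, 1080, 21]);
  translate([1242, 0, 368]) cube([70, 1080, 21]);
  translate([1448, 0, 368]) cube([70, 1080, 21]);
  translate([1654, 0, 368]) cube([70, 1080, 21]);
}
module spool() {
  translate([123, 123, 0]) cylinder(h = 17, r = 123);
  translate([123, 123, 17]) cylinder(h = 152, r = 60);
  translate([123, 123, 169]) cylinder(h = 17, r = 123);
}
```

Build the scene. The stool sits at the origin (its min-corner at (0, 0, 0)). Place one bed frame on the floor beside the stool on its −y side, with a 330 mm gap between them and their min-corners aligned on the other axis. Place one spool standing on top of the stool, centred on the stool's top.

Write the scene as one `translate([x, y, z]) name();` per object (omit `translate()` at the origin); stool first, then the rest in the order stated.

stool();
translate([0, -1410, 0]) bed_frame();
translate([57, 30, 438]) spool();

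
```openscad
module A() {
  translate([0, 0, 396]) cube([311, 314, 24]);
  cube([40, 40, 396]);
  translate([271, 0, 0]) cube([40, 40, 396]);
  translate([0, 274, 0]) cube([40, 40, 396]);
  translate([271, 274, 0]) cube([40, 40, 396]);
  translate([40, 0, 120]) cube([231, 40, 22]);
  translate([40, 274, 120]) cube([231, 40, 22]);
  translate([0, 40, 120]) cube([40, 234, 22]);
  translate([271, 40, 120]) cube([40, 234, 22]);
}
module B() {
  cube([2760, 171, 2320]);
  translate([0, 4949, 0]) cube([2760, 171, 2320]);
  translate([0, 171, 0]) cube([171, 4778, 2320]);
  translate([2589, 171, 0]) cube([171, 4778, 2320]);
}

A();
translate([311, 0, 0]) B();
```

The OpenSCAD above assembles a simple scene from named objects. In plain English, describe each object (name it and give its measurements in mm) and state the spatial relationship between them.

A is a four-legged stool. The seat is 311×314 mm, 24 mm thick, top at z = 420 mm. It stands on four square legs, each 40×40 mm in cross-section, from z = 0 to the seat underside, each flush with a corner of the seat. Four stretchers, 40 mm wide and 22 mm tall, connect adjacent legs with their undersides at z = 120 mm, each running between the inner faces of the legs it joins and aligned with the legs' outer faces on the other axis.

B is the wall frame of a small rectangular building: four walls, each 2320 mm tall and 171 mm thick, enclosing a footprint 2760 mm (x) by 5120 mm (y) outside-to-outside, with no floor or roof. The front and back walls (the −y and +y sides) span the full width; the two side walls fit between them.

The house frame is against the stool's +x side, with their −y faces flush.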